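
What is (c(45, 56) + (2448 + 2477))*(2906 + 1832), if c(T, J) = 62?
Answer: 23628406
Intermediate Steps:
(c(45, 56) + (2448 + 2477))*(2906 + 1832) = (62 + (2448 + 2477))*(2906 + 1832) = (62 + 4925)*4738 = 4987*4738 = 23628406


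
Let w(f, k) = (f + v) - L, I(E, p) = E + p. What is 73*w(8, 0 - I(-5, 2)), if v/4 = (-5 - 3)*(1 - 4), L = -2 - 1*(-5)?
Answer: 7373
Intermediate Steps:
L = 3 (L = -2 + 5 = 3)
v = 96 (v = 4*((-5 - 3)*(1 - 4)) = 4*(-8*(-3)) = 4*24 = 96)
w(f, k) = 93 + f (w(f, k) = (f + 96) - 1*3 = (96 + f) - 3 = 93 + f)
73*w(8, 0 - I(-5, 2)) = 73*(93 + 8) = 73*101 = 7373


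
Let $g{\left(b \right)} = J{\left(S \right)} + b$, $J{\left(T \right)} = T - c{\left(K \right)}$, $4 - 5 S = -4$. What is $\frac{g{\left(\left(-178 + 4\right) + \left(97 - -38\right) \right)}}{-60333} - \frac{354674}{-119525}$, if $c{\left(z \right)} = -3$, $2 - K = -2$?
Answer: $\frac{3057522586}{1030185975} \approx 2.9679$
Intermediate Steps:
$S = \frac{8}{5}$ ($S = \frac{4}{5} - - \frac{4}{5} = \frac{4}{5} + \frac{4}{5} = \frac{8}{5} \approx 1.6$)
$K = 4$ ($K = 2 - -2 = 2 + 2 = 4$)
$J{\left(T \right)} = 3 + T$ ($J{\left(T \right)} = T - -3 = T + 3 = 3 + T$)
$g{\left(b \right)} = \frac{23}{5} + b$ ($g{\left(b \right)} = \left(3 + \frac{8}{5}\right) + b = \frac{23}{5} + b$)
$\frac{g{\left(\left(-178 + 4\right) + \left(97 - -38\right) \right)}}{-60333} - \frac{354674}{-119525} = \frac{\frac{23}{5} + \left(\left(-178 + 4\right) + \left(97 - -38\right)\right)}{-60333} - \frac{354674}{-119525} = \left(\frac{23}{5} + \left(-174 + \left(97 + 38\right)\right)\right) \left(- \frac{1}{60333}\right) - - \frac{354674}{119525} = \left(\frac{23}{5} + \left(-174 + 135\right)\right) \left(- \frac{1}{60333}\right) + \frac{354674}{119525} = \left(\frac{23}{5} - 39\right) \left(- \frac{1}{60333}\right) + \frac{354674}{119525} = \left(- \frac{172}{5}\right) \left(- \frac{1}{60333}\right) + \frac{354674}{119525} = \frac{172}{301665} + \frac{354674}{119525} = \frac{3057522586}{1030185975}$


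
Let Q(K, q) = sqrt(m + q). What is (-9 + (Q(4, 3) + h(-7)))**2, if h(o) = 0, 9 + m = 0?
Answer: (9 - I*sqrt(6))**2 ≈ 75.0 - 44.091*I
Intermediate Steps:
m = -9 (m = -9 + 0 = -9)
Q(K, q) = sqrt(-9 + q)
(-9 + (Q(4, 3) + h(-7)))**2 = (-9 + (sqrt(-9 + 3) + 0))**2 = (-9 + (sqrt(-6) + 0))**2 = (-9 + (I*sqrt(6) + 0))**2 = (-9 + I*sqrt(6))**2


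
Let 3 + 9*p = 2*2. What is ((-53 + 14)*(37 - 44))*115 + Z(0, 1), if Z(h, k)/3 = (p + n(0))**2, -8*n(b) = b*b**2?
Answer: 847666/27 ≈ 31395.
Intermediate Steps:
n(b) = -b**3/8 (n(b) = -b*b**2/8 = -b**3/8)
p = 1/9 (p = -1/3 + (2*2)/9 = -1/3 + (1/9)*4 = -1/3 + 4/9 = 1/9 ≈ 0.11111)
Z(h, k) = 1/27 (Z(h, k) = 3*(1/9 - 1/8*0**3)**2 = 3*(1/9 - 1/8*0)**2 = 3*(1/9 + 0)**2 = 3*(1/9)**2 = 3*(1/81) = 1/27)
((-53 + 14)*(37 - 44))*115 + Z(0, 1) = ((-53 + 14)*(37 - 44))*115 + 1/27 = -39*(-7)*115 + 1/27 = 273*115 + 1/27 = 31395 + 1/27 = 847666/27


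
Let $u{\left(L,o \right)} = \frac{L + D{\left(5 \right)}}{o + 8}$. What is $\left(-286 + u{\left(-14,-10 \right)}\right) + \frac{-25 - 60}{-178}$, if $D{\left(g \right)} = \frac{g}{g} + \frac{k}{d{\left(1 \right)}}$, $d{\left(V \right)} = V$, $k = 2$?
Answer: $- \frac{24922}{89} \approx -280.02$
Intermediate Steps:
$D{\left(g \right)} = 3$ ($D{\left(g \right)} = \frac{g}{g} + \frac{2}{1} = 1 + 2 \cdot 1 = 1 + 2 = 3$)
$u{\left(L,o \right)} = \frac{3 + L}{8 + o}$ ($u{\left(L,o \right)} = \frac{L + 3}{o + 8} = \frac{3 + L}{8 + o}$)
$\left(-286 + u{\left(-14,-10 \right)}\right) + \frac{-25 - 60}{-178} = \left(-286 + \frac{3 - 14}{8 - 10}\right) + \frac{-25 - 60}{-178} = \left(-286 + \frac{1}{-2} \left(-11\right)\right) + \left(-25 - 60\right) \left(- \frac{1}{178}\right) = \left(-286 - - \frac{11}{2}\right) - - \frac{85}{178} = \left(-286 + \frac{11}{2}\right) + \frac{85}{178} = - \frac{561}{2} + \frac{85}{178} = - \frac{24922}{89}$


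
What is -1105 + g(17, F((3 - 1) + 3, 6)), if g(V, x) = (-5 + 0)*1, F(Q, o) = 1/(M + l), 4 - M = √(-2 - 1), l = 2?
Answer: -1110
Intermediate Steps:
M = 4 - I*√3 (M = 4 - √(-2 - 1) = 4 - √(-3) = 4 - I*√3 ≈ 4.0 - 1.732*I)
F(Q, o) = 1/(6 - I*√3) (F(Q, o) = 1/((4 - I*√3) + 2) = 1/(6 - I*√3))
g(V, x) = -5 (g(V, x) = -5*1 = -5)
-1105 + g(17, F((3 - 1) + 3, 6)) = -1105 - 5 = -1110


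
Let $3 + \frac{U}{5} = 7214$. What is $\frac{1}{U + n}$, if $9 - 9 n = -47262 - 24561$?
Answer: $\frac{3}{132109} \approx 2.2709 \cdot 10^{-5}$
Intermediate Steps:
$U = 36055$ ($U = -15 + 5 \cdot 7214 = -15 + 36070 = 36055$)
$n = \frac{23944}{3}$ ($n = 1 - \frac{-47262 - 24561}{9} = 1 - - \frac{23941}{3} = 1 + \frac{23941}{3} = \frac{23944}{3} \approx 7981.3$)
$\frac{1}{U + n} = \frac{1}{36055 + \frac{23944}{3}} = \frac{1}{\frac{132109}{3}} = \frac{3}{132109}$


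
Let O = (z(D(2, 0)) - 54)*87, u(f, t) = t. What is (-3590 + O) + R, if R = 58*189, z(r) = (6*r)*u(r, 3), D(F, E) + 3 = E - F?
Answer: -5156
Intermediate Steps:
D(F, E) = -3 + E - F (D(F, E) = -3 + (E - F) = -3 + E - F)
z(r) = 18*r (z(r) = (6*r)*3 = 18*r)
R = 10962
O = -12528 (O = (18*(-3 + 0 - 1*2) - 54)*87 = (18*(-3 + 0 - 2) - 54)*87 = (18*(-5) - 54)*87 = (-90 - 54)*87 = -144*87 = -12528)
(-3590 + O) + R = (-3590 - 12528) + 10962 = -16118 + 10962 = -5156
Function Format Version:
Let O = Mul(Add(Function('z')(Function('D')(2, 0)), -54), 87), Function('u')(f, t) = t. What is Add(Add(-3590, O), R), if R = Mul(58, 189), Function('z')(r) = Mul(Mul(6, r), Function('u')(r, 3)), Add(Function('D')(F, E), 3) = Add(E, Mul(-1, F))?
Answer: -5156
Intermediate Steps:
Function('D')(F, E) = Add(-3, E, Mul(-1, F)) (Function('D')(F, E) = Add(-3, Add(E, Mul(-1, F))) = Add(-3, E, Mul(-1, F)))
Function('z')(r) = Mul(18, r) (Function('z')(r) = Mul(Mul(6, r), 3) = Mul(18, r))
R = 10962
O = -12528 (O = Mul(Add(Mul(18, Add(-3, 0, Mul(-1, 2))), -54), 87) = Mul(Add(Mul(18, Add(-3, 0, -2)), -54), 87) = Mul(Add(Mul(18, -5), -54), 87) = Mul(Add(-90, -54), 87) = Mul(-144, 87) = -12528)
Add(Add(-3590, O), R) = Add(Add(-3590, -12528), 10962) = Add(-16118, 10962) = -5156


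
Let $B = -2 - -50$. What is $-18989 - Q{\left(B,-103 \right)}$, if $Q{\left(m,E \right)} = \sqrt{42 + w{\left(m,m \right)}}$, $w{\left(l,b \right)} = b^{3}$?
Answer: $-18989 - \sqrt{110634} \approx -19322.0$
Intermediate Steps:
$B = 48$ ($B = -2 + 50 = 48$)
$Q{\left(m,E \right)} = \sqrt{42 + m^{3}}$
$-18989 - Q{\left(B,-103 \right)} = -18989 - \sqrt{42 + 48^{3}} = -18989 - \sqrt{42 + 110592} = -18989 - \sqrt{110634}$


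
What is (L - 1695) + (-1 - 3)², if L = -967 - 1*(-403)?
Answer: -2243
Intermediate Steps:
L = -564 (L = -967 + 403 = -564)
(L - 1695) + (-1 - 3)² = (-564 - 1695) + (-1 - 3)² = -2259 + (-4)² = -2259 + 16 = -2243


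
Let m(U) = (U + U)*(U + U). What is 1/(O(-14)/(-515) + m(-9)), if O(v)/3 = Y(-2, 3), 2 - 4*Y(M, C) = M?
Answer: 515/166857 ≈ 0.0030865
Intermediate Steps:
Y(M, C) = ½ - M/4
O(v) = 3 (O(v) = 3*(½ - ¼*(-2)) = 3*(½ + ½) = 3*1 = 3)
m(U) = 4*U² (m(U) = (2*U)*(2*U) = 4*U²)
1/(O(-14)/(-515) + m(-9)) = 1/(3/(-515) + 4*(-9)²) = 1/(3*(-1/515) + 4*81) = 1/(-3/515 + 324) = 1/(166857/515) = 515/166857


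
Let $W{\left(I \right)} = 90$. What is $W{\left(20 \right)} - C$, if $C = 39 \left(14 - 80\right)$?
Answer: $2664$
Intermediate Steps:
$C = -2574$ ($C = 39 \left(-66\right) = -2574$)
$W{\left(20 \right)} - C = 90 - -2574 = 90 + 2574 = 2664$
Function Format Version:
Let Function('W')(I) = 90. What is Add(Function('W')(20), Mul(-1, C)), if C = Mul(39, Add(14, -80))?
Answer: 2664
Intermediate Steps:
C = -2574 (C = Mul(39, -66) = -2574)
Add(Function('W')(20), Mul(-1, C)) = Add(90, Mul(-1, -2574)) = Add(90, 2574) = 2664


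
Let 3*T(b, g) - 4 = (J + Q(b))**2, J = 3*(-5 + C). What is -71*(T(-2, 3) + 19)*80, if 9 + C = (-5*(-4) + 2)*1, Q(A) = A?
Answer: -3095600/3 ≈ -1.0319e+6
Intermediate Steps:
C = 13 (C = -9 + (-5*(-4) + 2)*1 = -9 + (20 + 2)*1 = -9 + 22*1 = -9 + 22 = 13)
J = 24 (J = 3*(-5 + 13) = 3*8 = 24)
T(b, g) = 4/3 + (24 + b)**2/3
-71*(T(-2, 3) + 19)*80 = -71*((4/3 + (24 - 2)**2/3) + 19)*80 = -71*((4/3 + (1/3)*22**2) + 19)*80 = -71*((4/3 + (1/3)*484) + 19)*80 = -71*((4/3 + 484/3) + 19)*80 = -71*(488/3 + 19)*80 = -71*545/3*80 = -38695/3*80 = -3095600/3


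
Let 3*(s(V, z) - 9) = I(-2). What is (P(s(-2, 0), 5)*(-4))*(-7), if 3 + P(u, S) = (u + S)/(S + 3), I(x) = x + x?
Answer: -119/3 ≈ -39.667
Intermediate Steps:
I(x) = 2*x
s(V, z) = 23/3 (s(V, z) = 9 + (2*(-2))/3 = 9 + (1/3)*(-4) = 9 - 4/3 = 23/3)
P(u, S) = -3 + (S + u)/(3 + S) (P(u, S) = -3 + (u + S)/(S + 3) = -3 + (S + u)/(3 + S))
(P(s(-2, 0), 5)*(-4))*(-7) = (((-9 + 23/3 - 2*5)/(3 + 5))*(-4))*(-7) = (((-9 + 23/3 - 10)/8)*(-4))*(-7) = (((1/8)*(-34/3))*(-4))*(-7) = -17/12*(-4)*(-7) = (17/3)*(-7) = -119/3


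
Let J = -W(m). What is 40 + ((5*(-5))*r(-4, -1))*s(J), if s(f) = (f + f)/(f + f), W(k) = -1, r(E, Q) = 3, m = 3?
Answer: -35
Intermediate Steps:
J = 1 (J = -1*(-1) = 1)
s(f) = 1 (s(f) = (2*f)/((2*f)) = (2*f)*(1/(2*f)) = 1)
40 + ((5*(-5))*r(-4, -1))*s(J) = 40 + ((5*(-5))*3)*1 = 40 - 25*3*1 = 40 - 75*1 = 40 - 75 = -35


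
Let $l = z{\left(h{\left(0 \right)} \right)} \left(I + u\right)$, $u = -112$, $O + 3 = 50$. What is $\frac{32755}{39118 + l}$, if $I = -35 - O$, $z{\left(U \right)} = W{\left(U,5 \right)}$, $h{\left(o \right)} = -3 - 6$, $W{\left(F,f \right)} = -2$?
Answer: $\frac{32755}{39506} \approx 0.82911$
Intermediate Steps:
$O = 47$ ($O = -3 + 50 = 47$)
$h{\left(o \right)} = -9$ ($h{\left(o \right)} = -3 - 6 = -9$)
$z{\left(U \right)} = -2$
$I = -82$ ($I = -35 - 47 = -82$)
$l = 388$ ($l = - 2 \left(-82 - 112\right) = \left(-2\right) \left(-194\right) = 388$)
$\frac{32755}{39118 + l} = \frac{32755}{39118 + 388} = \frac{32755}{39506}$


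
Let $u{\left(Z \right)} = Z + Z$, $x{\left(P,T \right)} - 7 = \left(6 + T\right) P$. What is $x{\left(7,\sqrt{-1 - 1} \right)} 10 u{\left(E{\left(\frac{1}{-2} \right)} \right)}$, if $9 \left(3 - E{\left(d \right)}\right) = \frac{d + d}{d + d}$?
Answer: $\frac{25480}{9} + \frac{3640 i \sqrt{2}}{9} \approx 2831.1 + 571.97 i$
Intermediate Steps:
$x{\left(P,T \right)} = 7 + P \left(6 + T\right)$ ($x{\left(P,T \right)} = 7 + \left(6 + T\right) P = 7 + P \left(6 + T\right)$)
$E{\left(d \right)} = \frac{26}{9}$ ($E{\left(d \right)} = 3 - \frac{\left(d + d\right) \frac{1}{d + d}}{9} = 3 - \frac{2 d \frac{1}{2 d}}{9} = 3 - \frac{1}{9} = \frac{26}{9}$)
$u{\left(Z \right)} = 2 Z$
$x{\left(7,\sqrt{-1 - 1} \right)} 10 u{\left(E{\left(\frac{1}{-2} \right)} \right)} = \left(7 + 6 \cdot 7 + 7 \sqrt{-1 - 1}\right) 10 \cdot 2 \cdot \frac{26}{9} = \left(7 + 42 + 7 \sqrt{-2}\right) 10 \cdot \frac{52}{9} = \left(7 + 42 + 7 i \sqrt{2}\right) 10 \cdot \frac{52}{9} = \left(49 + 7 i \sqrt{2}\right) 10 \cdot \frac{52}{9} = \left(490 + 70 i \sqrt{2}\right) \frac{52}{9} = \frac{25480}{9} + \frac{3640 i \sqrt{2}}{9}$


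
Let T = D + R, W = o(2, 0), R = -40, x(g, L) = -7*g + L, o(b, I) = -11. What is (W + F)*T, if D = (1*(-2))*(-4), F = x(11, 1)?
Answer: 2784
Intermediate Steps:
x(g, L) = L - 7*g
F = -76 (F = 1 - 7*11 = 1 - 77 = -76)
W = -11
D = 8 (D = -2*(-4) = 8)
T = -32 (T = 8 - 40 = -32)
(W + F)*T = (-11 - 76)*(-32) = -87*(-32) = 2784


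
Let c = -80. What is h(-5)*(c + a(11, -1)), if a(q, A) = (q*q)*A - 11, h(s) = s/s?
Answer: -212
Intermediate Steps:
h(s) = 1
a(q, A) = -11 + A*q² (a(q, A) = q²*A - 11 = A*q² - 11 = -11 + A*q²)
h(-5)*(c + a(11, -1)) = 1*(-80 + (-11 - 1*11²)) = 1*(-80 + (-11 - 1*121)) = 1*(-80 + (-11 - 121)) = 1*(-80 - 132) = 1*(-212) = -212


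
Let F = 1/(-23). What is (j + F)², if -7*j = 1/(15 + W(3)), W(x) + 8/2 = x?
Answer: 14641/5080516 ≈ 0.0028818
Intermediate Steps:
F = -1/23 ≈ -0.043478
W(x) = -4 + x
j = -1/98 (j = -1/(7*(15 + (-4 + 3))) = -1/(7*(15 - 1)) = -⅐/14 = -⅐*1/14 = -1/98 ≈ -0.010204)
(j + F)² = (-1/98 - 1/23)² = (-121/2254)² = 14641/5080516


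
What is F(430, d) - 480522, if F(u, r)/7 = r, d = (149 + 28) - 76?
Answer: -479815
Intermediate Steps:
d = 101 (d = 177 - 76 = 101)
F(u, r) = 7*r
F(430, d) - 480522 = 7*101 - 480522 = 707 - 480522 = -479815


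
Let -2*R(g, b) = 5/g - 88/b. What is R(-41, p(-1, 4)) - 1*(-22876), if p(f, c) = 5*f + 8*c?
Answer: 50651207/2214 ≈ 22878.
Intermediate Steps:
R(g, b) = 44/b - 5/(2*g) (R(g, b) = -(5/g - 88/b)/2 = -(-88/b + 5/g)/2 = 44/b - 5/(2*g))
R(-41, p(-1, 4)) - 1*(-22876) = (44/(5*(-1) + 8*4) - 5/2/(-41)) - 1*(-22876) = (44/(-5 + 32) - 5/2*(-1/41)) + 22876 = (44/27 + 5/82) + 22876 = 3743/2214 + 22876 = 50651207/2214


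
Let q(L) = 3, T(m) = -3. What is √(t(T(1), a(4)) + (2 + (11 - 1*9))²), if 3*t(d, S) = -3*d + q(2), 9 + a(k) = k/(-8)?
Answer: 2*√5 ≈ 4.4721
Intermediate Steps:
a(k) = -9 - k/8 (a(k) = -9 + k/(-8) = -9 + k*(-⅛) = -9 - k/8)
t(d, S) = 1 - d (t(d, S) = (-3*d + 3)/3 = (3 - 3*d)/3 = 1 - d)
√(t(T(1), a(4)) + (2 + (11 - 1*9))²) = √((1 - 1*(-3)) + (2 + (11 - 1*9))²) = √((1 + 3) + (2 + (11 - 9))²) = √(4 + (2 + 2)²) = √(4 + 4²) = √(4 + 16) = √20 = 2*√5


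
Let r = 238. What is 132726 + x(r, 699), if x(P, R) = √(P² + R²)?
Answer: 132726 + √545245 ≈ 1.3346e+5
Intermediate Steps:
132726 + x(r, 699) = 132726 + √(238² + 699²) = 132726 + √(56644 + 488601) = 132726 + √545245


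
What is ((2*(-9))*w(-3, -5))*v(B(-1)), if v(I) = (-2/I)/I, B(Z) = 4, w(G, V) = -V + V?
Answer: 0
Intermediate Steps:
w(G, V) = 0
v(I) = -2/I**2
((2*(-9))*w(-3, -5))*v(B(-1)) = ((2*(-9))*0)*(-2/4**2) = (-18*0)*(-2*1/16) = 0*(-1/8) = 0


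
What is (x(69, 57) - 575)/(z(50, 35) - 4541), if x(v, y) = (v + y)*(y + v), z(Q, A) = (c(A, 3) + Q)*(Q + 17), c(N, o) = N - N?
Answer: -15301/1191 ≈ -12.847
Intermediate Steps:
c(N, o) = 0
z(Q, A) = Q*(17 + Q) (z(Q, A) = (0 + Q)*(Q + 17) = Q*(17 + Q))
x(v, y) = (v + y)**2 (x(v, y) = (v + y)*(v + y) = (v + y)**2)
(x(69, 57) - 575)/(z(50, 35) - 4541) = ((69 + 57)**2 - 575)/(50*(17 + 50) - 4541) = (126**2 - 575)/(50*67 - 4541) = (15876 - 575)/(3350 - 4541) = 15301/(-1191) = 15301*(-1/1191) = -15301/1191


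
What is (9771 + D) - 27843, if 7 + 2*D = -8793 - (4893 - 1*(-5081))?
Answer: -27459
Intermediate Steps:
D = -9387 (D = -7/2 + (-8793 - (4893 - 1*(-5081)))/2 = -7/2 + (-8793 - (4893 + 5081))/2 = -7/2 + (-8793 - 1*9974)/2 = -7/2 + (-8793 - 9974)/2 = -7/2 + (1/2)*(-18767) = -7/2 - 18767/2 = -9387)
(9771 + D) - 27843 = (9771 - 9387) - 27843 = 384 - 27843 = -27459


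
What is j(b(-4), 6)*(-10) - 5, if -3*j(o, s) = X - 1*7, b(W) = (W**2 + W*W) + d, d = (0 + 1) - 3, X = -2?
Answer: -35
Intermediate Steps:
d = -2 (d = 1 - 3 = -2)
b(W) = -2 + 2*W**2 (b(W) = (W**2 + W*W) - 2 = (W**2 + W**2) - 2 = 2*W**2 - 2 = -2 + 2*W**2)
j(o, s) = 3 (j(o, s) = -(-2 - 1*7)/3 = -(-2 - 7)/3 = -1/3*(-9) = 3)
j(b(-4), 6)*(-10) - 5 = 3*(-10) - 5 = -30 - 5 = -35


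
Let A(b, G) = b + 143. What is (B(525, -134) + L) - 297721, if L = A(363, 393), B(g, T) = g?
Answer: -296690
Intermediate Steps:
A(b, G) = 143 + b
L = 506 (L = 143 + 363 = 506)
(B(525, -134) + L) - 297721 = (525 + 506) - 297721 = 1031 - 297721 = -296690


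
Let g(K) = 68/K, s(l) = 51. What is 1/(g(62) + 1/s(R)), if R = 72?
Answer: 1581/1765 ≈ 0.89575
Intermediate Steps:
1/(g(62) + 1/s(R)) = 1/(68/62 + 1/51) = 1/(68*(1/62) + 1/51) = 1/(34/31 + 1/51) = 1/(1765/1581) = 1581/1765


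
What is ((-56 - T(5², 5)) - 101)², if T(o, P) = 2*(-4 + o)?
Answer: 39601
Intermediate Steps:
T(o, P) = -8 + 2*o
((-56 - T(5², 5)) - 101)² = ((-56 - (-8 + 2*5²)) - 101)² = ((-56 - (-8 + 2*25)) - 101)² = ((-56 - (-8 + 50)) - 101)² = ((-56 - 1*42) - 101)² = ((-56 - 42) - 101)² = (-98 - 101)² = (-199)² = 39601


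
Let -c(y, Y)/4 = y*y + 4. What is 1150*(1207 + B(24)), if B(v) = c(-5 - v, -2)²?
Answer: 13139448050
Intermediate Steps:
c(y, Y) = -16 - 4*y² (c(y, Y) = -4*(y*y + 4) = -4*(y² + 4) = -4*(4 + y²) = -16 - 4*y²)
B(v) = (-16 - 4*(-5 - v)²)²
1150*(1207 + B(24)) = 1150*(1207 + 16*(4 + (5 + 24)²)²) = 1150*(1207 + 16*(4 + 29²)²) = 1150*(1207 + 16*(4 + 841)²) = 1150*(1207 + 16*845²) = 1150*(1207 + 16*714025) = 1150*(1207 + 11424400) = 1150*11425607 = 13139448050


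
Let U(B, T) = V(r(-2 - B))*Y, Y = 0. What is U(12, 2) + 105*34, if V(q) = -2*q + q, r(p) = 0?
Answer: 3570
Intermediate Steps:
V(q) = -q
U(B, T) = 0 (U(B, T) = -1*0*0 = 0*0 = 0)
U(12, 2) + 105*34 = 0 + 105*34 = 0 + 3570 = 3570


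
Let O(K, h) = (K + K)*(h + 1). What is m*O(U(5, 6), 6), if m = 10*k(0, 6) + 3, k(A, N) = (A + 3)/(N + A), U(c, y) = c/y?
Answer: 280/3 ≈ 93.333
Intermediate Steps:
k(A, N) = (3 + A)/(A + N)
O(K, h) = 2*K*(1 + h) (O(K, h) = (2*K)*(1 + h) = 2*K*(1 + h))
m = 8 (m = 10*((3 + 0)/(0 + 6)) + 3 = 10*(3/6) + 3 = 10*((1/6)*3) + 3 = 10*(1/2) + 3 = 5 + 3 = 8)
m*O(U(5, 6), 6) = 8*(2*(5/6)*(1 + 6)) = 8*(2*(5*(1/6))*7) = 8*(2*(5/6)*7) = 8*(35/3) = 280/3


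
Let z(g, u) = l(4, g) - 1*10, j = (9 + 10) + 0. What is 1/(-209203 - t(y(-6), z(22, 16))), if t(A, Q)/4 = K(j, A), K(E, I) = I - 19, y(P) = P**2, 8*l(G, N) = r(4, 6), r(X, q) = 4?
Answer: -1/209271 ≈ -4.7785e-6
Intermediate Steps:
l(G, N) = 1/2 (l(G, N) = (1/8)*4 = 1/2)
j = 19 (j = 19 + 0 = 19)
z(g, u) = -19/2 (z(g, u) = 1/2 - 1*10 = 1/2 - 10 = -19/2)
K(E, I) = -19 + I
t(A, Q) = -76 + 4*A (t(A, Q) = 4*(-19 + A) = -76 + 4*A)
1/(-209203 - t(y(-6), z(22, 16))) = 1/(-209203 - (-76 + 4*(-6)**2)) = 1/(-209203 - (-76 + 4*36)) = 1/(-209203 - (-76 + 144)) = 1/(-209203 - 1*68) = 1/(-209203 - 68) = 1/(-209271) = -1/209271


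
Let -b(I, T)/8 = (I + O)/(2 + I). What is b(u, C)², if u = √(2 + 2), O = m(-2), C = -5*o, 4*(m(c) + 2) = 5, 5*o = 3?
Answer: 25/4 ≈ 6.2500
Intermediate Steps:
o = ⅗ (o = (⅕)*3 = ⅗ ≈ 0.60000)
m(c) = -¾ (m(c) = -2 + (¼)*5 = -2 + 5/4 = -¾)
C = -3 (C = -5*⅗ = -3)
O = -¾ ≈ -0.75000
u = 2 (u = √4 = 2)
b(I, T) = -8*(-¾ + I)/(2 + I) (b(I, T) = -8*(I - ¾)/(2 + I) = -8*(-¾ + I)/(2 + I))
b(u, C)² = (2*(3 - 4*2)/(2 + 2))² = (2*(3 - 8)/4)² = (2*(¼)*(-5))² = (-5/2)² = 25/4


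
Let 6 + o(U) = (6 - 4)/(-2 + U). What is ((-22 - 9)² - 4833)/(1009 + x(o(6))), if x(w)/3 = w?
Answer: -7744/1985 ≈ -3.9013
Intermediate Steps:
o(U) = -6 + 2/(-2 + U) (o(U) = -6 + (6 - 4)/(-2 + U) = -6 + 2/(-2 + U))
x(w) = 3*w
((-22 - 9)² - 4833)/(1009 + x(o(6))) = ((-22 - 9)² - 4833)/(1009 + 3*(2*(7 - 3*6)/(-2 + 6))) = ((-31)² - 4833)/(1009 + 3*(2*(7 - 18)/4)) = (961 - 4833)/(1009 + 3*(2*(¼)*(-11))) = -3872/(1009 + 3*(-11/2)) = -3872/(1009 - 33/2) = -3872/1985/2 = -3872*2/1985 = -7744/1985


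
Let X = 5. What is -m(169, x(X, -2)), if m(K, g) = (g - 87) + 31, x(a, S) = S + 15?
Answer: 43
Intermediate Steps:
x(a, S) = 15 + S
m(K, g) = -56 + g (m(K, g) = (-87 + g) + 31 = -56 + g)
-m(169, x(X, -2)) = -(-56 + (15 - 2)) = -(-56 + 13) = -1*(-43) = 43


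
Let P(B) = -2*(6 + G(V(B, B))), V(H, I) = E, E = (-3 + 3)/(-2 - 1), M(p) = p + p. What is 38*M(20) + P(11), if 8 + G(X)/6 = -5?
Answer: 1664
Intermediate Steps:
M(p) = 2*p
E = 0 (E = 0/(-3) = 0*(-1/3) = 0)
V(H, I) = 0
G(X) = -78 (G(X) = -48 + 6*(-5) = -48 - 30 = -78)
P(B) = 144 (P(B) = -2*(6 - 78) = -2*(-72) = 144)
38*M(20) + P(11) = 38*(2*20) + 144 = 38*40 + 144 = 1520 + 144 = 1664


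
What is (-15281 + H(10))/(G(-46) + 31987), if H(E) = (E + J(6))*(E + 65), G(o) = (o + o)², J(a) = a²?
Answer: -11831/40451 ≈ -0.29248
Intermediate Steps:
G(o) = 4*o² (G(o) = (2*o)² = 4*o²)
H(E) = (36 + E)*(65 + E) (H(E) = (E + 6²)*(E + 65) = (E + 36)*(65 + E) = (36 + E)*(65 + E))
(-15281 + H(10))/(G(-46) + 31987) = (-15281 + (2340 + 10² + 101*10))/(4*(-46)² + 31987) = (-15281 + (2340 + 100 + 1010))/(4*2116 + 31987) = (-15281 + 3450)/(8464 + 31987) = -11831/40451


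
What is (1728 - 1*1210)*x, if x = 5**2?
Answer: 12950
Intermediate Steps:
x = 25
(1728 - 1*1210)*x = (1728 - 1*1210)*25 = (1728 - 1210)*25 = 518*25 = 12950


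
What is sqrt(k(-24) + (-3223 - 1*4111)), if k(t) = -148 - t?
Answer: I*sqrt(7458) ≈ 86.36*I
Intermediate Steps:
sqrt(k(-24) + (-3223 - 1*4111)) = sqrt((-148 - 1*(-24)) + (-3223 - 1*4111)) = sqrt((-148 + 24) + (-3223 - 4111)) = sqrt(-124 - 7334) = sqrt(-7458) = I*sqrt(7458)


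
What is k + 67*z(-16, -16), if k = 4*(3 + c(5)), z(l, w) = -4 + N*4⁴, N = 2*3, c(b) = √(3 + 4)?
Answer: 102656 + 4*√7 ≈ 1.0267e+5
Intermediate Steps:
c(b) = √7
N = 6
z(l, w) = 1532 (z(l, w) = -4 + 6*4⁴ = -4 + 6*256 = -4 + 1536 = 1532)
k = 12 + 4*√7 (k = 4*(3 + √7) = 12 + 4*√7 ≈ 22.583)
k + 67*z(-16, -16) = (12 + 4*√7) + 67*1532 = (12 + 4*√7) + 102644 = 102656 + 4*√7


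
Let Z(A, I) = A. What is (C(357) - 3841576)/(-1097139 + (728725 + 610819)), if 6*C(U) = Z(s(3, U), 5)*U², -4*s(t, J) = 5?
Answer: -30945023/1939240 ≈ -15.957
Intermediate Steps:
s(t, J) = -5/4 (s(t, J) = -¼*5 = -5/4)
C(U) = -5*U²/24 (C(U) = (-5*U²/4)/6 = -5*U²/24)
(C(357) - 3841576)/(-1097139 + (728725 + 610819)) = (-5/24*357² - 3841576)/(-1097139 + (728725 + 610819)) = (-5/24*127449 - 3841576)/(-1097139 + 1339544) = (-212415/8 - 3841576)/242405 = -30945023/8*1/242405 = -30945023/1939240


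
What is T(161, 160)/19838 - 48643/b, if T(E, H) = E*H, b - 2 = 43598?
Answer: 103641/566800 ≈ 0.18285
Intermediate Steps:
b = 43600 (b = 2 + 43598 = 43600)
T(161, 160)/19838 - 48643/b = (161*160)/19838 - 48643/43600 = 25760*(1/19838) - 48643*1/43600 = 1840/1417 - 48643/43600 = 103641/566800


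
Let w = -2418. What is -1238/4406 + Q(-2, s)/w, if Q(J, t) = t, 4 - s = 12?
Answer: -739559/2663427 ≈ -0.27767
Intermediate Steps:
s = -8 (s = 4 - 1*12 = 4 - 12 = -8)
-1238/4406 + Q(-2, s)/w = -1238/4406 - 8/(-2418) = -1238*1/4406 - 8*(-1/2418) = -619/2203 + 4/1209 = -739559/2663427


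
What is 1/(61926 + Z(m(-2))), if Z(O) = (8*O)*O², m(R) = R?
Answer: 1/61862 ≈ 1.6165e-5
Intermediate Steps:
Z(O) = 8*O³
1/(61926 + Z(m(-2))) = 1/(61926 + 8*(-2)³) = 1/(61926 + 8*(-8)) = 1/(61926 - 64) = 1/61862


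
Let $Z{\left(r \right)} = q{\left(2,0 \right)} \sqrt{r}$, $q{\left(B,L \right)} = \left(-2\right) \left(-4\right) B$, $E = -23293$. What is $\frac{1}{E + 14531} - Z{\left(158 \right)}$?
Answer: $- \frac{1}{8762} - 16 \sqrt{158} \approx -201.12$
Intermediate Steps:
$q{\left(B,L \right)} = 8 B$
$Z{\left(r \right)} = 16 \sqrt{r}$ ($Z{\left(r \right)} = 8 \cdot 2 \sqrt{r} = 16 \sqrt{r}$)
$\frac{1}{E + 14531} - Z{\left(158 \right)} = \frac{1}{-23293 + 14531} - 16 \sqrt{158} = \frac{1}{-8762} - 16 \sqrt{158} = - \frac{1}{8762} - 16 \sqrt{158}$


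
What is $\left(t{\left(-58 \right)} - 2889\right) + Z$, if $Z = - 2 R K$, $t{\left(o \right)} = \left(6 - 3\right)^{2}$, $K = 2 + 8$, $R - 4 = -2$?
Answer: $-2920$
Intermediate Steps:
$R = 2$ ($R = 4 - 2 = 2$)
$K = 10$
$t{\left(o \right)} = 9$ ($t{\left(o \right)} = 3^{2} = 9$)
$Z = -40$ ($Z = \left(-2\right) 2 \cdot 10 = \left(-4\right) 10 = -40$)
$\left(t{\left(-58 \right)} - 2889\right) + Z = \left(9 - 2889\right) - 40 = -2880 - 40 = -2920$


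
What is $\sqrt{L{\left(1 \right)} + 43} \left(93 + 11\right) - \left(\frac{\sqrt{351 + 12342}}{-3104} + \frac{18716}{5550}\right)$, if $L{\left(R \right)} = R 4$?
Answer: $- \frac{9358}{2775} + 104 \sqrt{47} + \frac{\sqrt{12693}}{3104} \approx 709.65$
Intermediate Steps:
$L{\left(R \right)} = 4 R$
$\sqrt{L{\left(1 \right)} + 43} \left(93 + 11\right) - \left(\frac{\sqrt{351 + 12342}}{-3104} + \frac{18716}{5550}\right) = \sqrt{4 \cdot 1 + 43} \left(93 + 11\right) - \left(\frac{\sqrt{351 + 12342}}{-3104} + \frac{18716}{5550}\right) = \sqrt{4 + 43} \cdot 104 - \left(\sqrt{12693} \left(- \frac{1}{3104}\right) + 18716 \cdot \frac{1}{5550}\right) = \sqrt{47} \cdot 104 - \left(- \frac{\sqrt{12693}}{3104} + \frac{9358}{2775}\right) = 104 \sqrt{47} - \left(\frac{9358}{2775} - \frac{\sqrt{12693}}{3104}\right) = - \frac{9358}{2775} + 104 \sqrt{47} + \frac{\sqrt{12693}}{3104}$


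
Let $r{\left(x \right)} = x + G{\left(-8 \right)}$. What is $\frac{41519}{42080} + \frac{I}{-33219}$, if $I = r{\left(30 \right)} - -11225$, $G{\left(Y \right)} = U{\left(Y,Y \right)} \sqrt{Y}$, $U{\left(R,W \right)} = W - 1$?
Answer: $\frac{905609261}{1397855520} + \frac{2 i \sqrt{2}}{3691} \approx 0.64786 + 0.0007663 i$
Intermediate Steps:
$U{\left(R,W \right)} = -1 + W$
$G{\left(Y \right)} = \sqrt{Y} \left(-1 + Y\right)$ ($G{\left(Y \right)} = \left(-1 + Y\right) \sqrt{Y} = \sqrt{Y} \left(-1 + Y\right)$)
$r{\left(x \right)} = x - 18 i \sqrt{2}$ ($r{\left(x \right)} = x + \sqrt{-8} \left(-1 - 8\right) = x + 2 i \sqrt{2} \left(-9\right) = x - 18 i \sqrt{2}$)
$I = 11255 - 18 i \sqrt{2}$ ($I = \left(30 - 18 i \sqrt{2}\right) - -11225 = \left(30 - 18 i \sqrt{2}\right) + 11225 = 11255 - 18 i \sqrt{2} \approx 11255.0 - 25.456 i$)
$\frac{41519}{42080} + \frac{I}{-33219} = \frac{41519}{42080} + \frac{11255 - 18 i \sqrt{2}}{-33219} = 41519 \cdot \frac{1}{42080} + \left(11255 - 18 i \sqrt{2}\right) \left(- \frac{1}{33219}\right) = \frac{41519}{42080} - \left(\frac{11255}{33219} - \frac{2 i \sqrt{2}}{3691}\right) = \frac{905609261}{1397855520} + \frac{2 i \sqrt{2}}{3691}$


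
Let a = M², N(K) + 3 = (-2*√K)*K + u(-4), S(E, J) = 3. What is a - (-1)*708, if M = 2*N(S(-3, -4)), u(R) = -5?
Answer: 1396 + 384*√3 ≈ 2061.1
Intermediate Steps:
N(K) = -8 - 2*K^(3/2) (N(K) = -3 + ((-2*√K)*K - 5) = -3 + (-2*K^(3/2) - 5) = -3 + (-5 - 2*K^(3/2)) = -8 - 2*K^(3/2))
M = -16 - 12*√3 (M = 2*(-8 - 6*√3) = -16 - 12*√3 ≈ -36.785)
a = (-16 - 12*√3)² ≈ 1353.1
a - (-1)*708 = (688 + 384*√3) - (-1)*708 = (688 + 384*√3) - 1*(-708) = (688 + 384*√3) + 708 = 1396 + 384*√3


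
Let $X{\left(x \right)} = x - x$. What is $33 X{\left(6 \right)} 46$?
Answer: $0$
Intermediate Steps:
$X{\left(x \right)} = 0$
$33 X{\left(6 \right)} 46 = 33 \cdot 0 \cdot 46 = 0 \cdot 46 = 0$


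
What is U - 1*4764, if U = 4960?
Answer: 196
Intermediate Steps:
U - 1*4764 = 4960 - 1*4764 = 4960 - 4764 = 196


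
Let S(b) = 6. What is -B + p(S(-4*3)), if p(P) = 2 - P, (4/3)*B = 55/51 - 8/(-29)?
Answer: -9891/1972 ≈ -5.0157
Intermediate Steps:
B = 2003/1972 (B = 3*(55/51 - 8/(-29))/4 = 3*(55*(1/51) - 8*(-1/29))/4 = 3*(55/51 + 8/29)/4 = (¾)*(2003/1479) = 2003/1972 ≈ 1.0157)
-B + p(S(-4*3)) = -1*2003/1972 + (2 - 1*6) = -2003/1972 + (2 - 6) = -2003/1972 - 4 = -9891/1972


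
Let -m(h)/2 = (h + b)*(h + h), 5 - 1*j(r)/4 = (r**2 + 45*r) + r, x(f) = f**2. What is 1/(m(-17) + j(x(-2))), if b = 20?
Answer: -1/576 ≈ -0.0017361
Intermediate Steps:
j(r) = 20 - 184*r - 4*r**2 (j(r) = 20 - 4*((r**2 + 45*r) + r) = 20 - 4*(r**2 + 46*r) = 20 + (-184*r - 4*r**2) = 20 - 184*r - 4*r**2)
m(h) = -4*h*(20 + h) (m(h) = -2*(h + 20)*(h + h) = -2*(20 + h)*2*h = -4*h*(20 + h))
1/(m(-17) + j(x(-2))) = 1/(-4*(-17)*(20 - 17) + (20 - 184*(-2)**2 - 4*((-2)**2)**2)) = 1/(-4*(-17)*3 + (20 - 184*4 - 4*4**2)) = 1/(204 + (20 - 736 - 4*16)) = 1/(204 + (20 - 736 - 64)) = 1/(204 - 780) = 1/(-576) = -1/576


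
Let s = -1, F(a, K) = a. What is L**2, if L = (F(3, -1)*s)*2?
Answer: 36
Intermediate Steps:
L = -6 (L = (3*(-1))*2 = -3*2 = -6)
L**2 = (-6)**2 = 36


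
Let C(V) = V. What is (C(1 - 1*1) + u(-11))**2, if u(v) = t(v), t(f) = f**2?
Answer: 14641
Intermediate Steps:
u(v) = v**2
(C(1 - 1*1) + u(-11))**2 = ((1 - 1*1) + (-11)**2)**2 = ((1 - 1) + 121)**2 = (0 + 121)**2 = 121**2 = 14641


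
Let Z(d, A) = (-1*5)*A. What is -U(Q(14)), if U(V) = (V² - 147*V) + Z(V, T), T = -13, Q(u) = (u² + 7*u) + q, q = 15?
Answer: -50123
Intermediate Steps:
Q(u) = 15 + u² + 7*u (Q(u) = (u² + 7*u) + 15 = 15 + u² + 7*u)
Z(d, A) = -5*A
U(V) = 65 + V² - 147*V (U(V) = (V² - 147*V) - 5*(-13) = (V² - 147*V) + 65 = 65 + V² - 147*V)
-U(Q(14)) = -(65 + (15 + 14² + 7*14)² - 147*(15 + 14² + 7*14)) = -(65 + (15 + 196 + 98)² - 147*(15 + 196 + 98)) = -(65 + 309² - 147*309) = -(65 + 95481 - 45423) = -1*50123 = -50123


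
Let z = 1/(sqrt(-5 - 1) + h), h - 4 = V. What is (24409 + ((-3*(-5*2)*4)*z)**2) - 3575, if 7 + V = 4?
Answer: 2*(20834*sqrt(6) + 44885*I)/(2*sqrt(6) + 5*I) ≈ 19365.0 - 1439.7*I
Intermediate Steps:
V = -3 (V = -7 + 4 = -3)
h = 1 (h = 4 - 3 = 1)
z = 1/(1 + I*sqrt(6)) (z = 1/(sqrt(-5 - 1) + 1) = 1/(sqrt(-6) + 1) = 1/(I*sqrt(6) + 1) = 1/(1 + I*sqrt(6)) ≈ 0.14286 - 0.34993*I)
(24409 + ((-3*(-5*2)*4)*z)**2) - 3575 = (24409 + ((-3*(-5*2)*4)*(1/7 - I*sqrt(6)/7))**2) - 3575 = (24409 + ((-(-30)*4)*(1/7 - I*sqrt(6)/7))**2) - 3575 = (24409 + ((-3*(-40))*(1/7 - I*sqrt(6)/7))**2) - 3575 = (24409 + (120*(1/7 - I*sqrt(6)/7))**2) - 3575 = (24409 + (120/7 - 120*I*sqrt(6)/7)**2) - 3575 = 20834 + (120/7 - 120*I*sqrt(6)/7)**2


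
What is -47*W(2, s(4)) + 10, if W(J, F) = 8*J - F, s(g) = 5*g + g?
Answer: 386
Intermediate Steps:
s(g) = 6*g
W(J, F) = -F + 8*J
-47*W(2, s(4)) + 10 = -47*(-6*4 + 8*2) + 10 = -47*(-1*24 + 16) + 10 = -47*(-24 + 16) + 10 = -47*(-8) + 10 = 376 + 10 = 386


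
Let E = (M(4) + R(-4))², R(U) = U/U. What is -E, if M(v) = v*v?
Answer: -289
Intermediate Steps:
R(U) = 1
M(v) = v²
E = 289 (E = (4² + 1)² = (16 + 1)² = 17² = 289)
-E = -1*289 = -289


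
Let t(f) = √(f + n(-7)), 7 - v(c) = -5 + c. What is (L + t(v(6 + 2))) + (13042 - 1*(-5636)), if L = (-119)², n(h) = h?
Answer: 32839 + I*√3 ≈ 32839.0 + 1.732*I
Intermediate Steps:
v(c) = 12 - c (v(c) = 7 - (-5 + c) = 7 + (5 - c) = 12 - c)
t(f) = √(-7 + f) (t(f) = √(f - 7) = √(-7 + f))
L = 14161
(L + t(v(6 + 2))) + (13042 - 1*(-5636)) = (14161 + √(-7 + (12 - (6 + 2)))) + (13042 - 1*(-5636)) = (14161 + √(-7 + (12 - 1*8))) + (13042 + 5636) = (14161 + √(-7 + (12 - 8))) + 18678 = (14161 + √(-7 + 4)) + 18678 = (14161 + √(-3)) + 18678 = (14161 + I*√3) + 18678 = 32839 + I*√3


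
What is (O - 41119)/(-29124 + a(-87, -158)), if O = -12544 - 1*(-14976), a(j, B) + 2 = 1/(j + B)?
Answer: 9478315/7135871 ≈ 1.3283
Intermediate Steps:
a(j, B) = -2 + 1/(B + j) (a(j, B) = -2 + 1/(j + B) = -2 + 1/(B + j))
O = 2432 (O = -12544 + 14976 = 2432)
(O - 41119)/(-29124 + a(-87, -158)) = (2432 - 41119)/(-29124 + (1 - 2*(-158) - 2*(-87))/(-158 - 87)) = -38687/(-29124 + (1 + 316 + 174)/(-245)) = -38687/(-29124 - 1/245*491) = -38687/(-29124 - 491/245) = -38687/(-7135871/245) = -38687*(-245/7135871) = 9478315/7135871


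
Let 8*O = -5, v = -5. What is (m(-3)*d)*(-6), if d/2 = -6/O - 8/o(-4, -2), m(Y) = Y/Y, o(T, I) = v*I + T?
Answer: -496/5 ≈ -99.200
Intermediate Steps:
o(T, I) = T - 5*I (o(T, I) = -5*I + T = T - 5*I)
O = -5/8 (O = (⅛)*(-5) = -5/8 ≈ -0.62500)
m(Y) = 1
d = 248/15 (d = 2*(-6/(-5/8) - 8/(-4 - 5*(-2))) = 2*(-6*(-8/5) - 8/(-4 + 10)) = 2*(48/5 - 8/6) = 2*(48/5 - 8*⅙) = 2*(48/5 - 4/3) = 2*(124/15) = 248/15 ≈ 16.533)
(m(-3)*d)*(-6) = (1*(248/15))*(-6) = (248/15)*(-6) = -496/5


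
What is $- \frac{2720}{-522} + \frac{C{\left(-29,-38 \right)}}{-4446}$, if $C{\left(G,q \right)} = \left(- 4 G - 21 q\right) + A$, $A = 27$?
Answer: $\frac{644551}{128934} \approx 4.9991$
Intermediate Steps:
$C{\left(G,q \right)} = 27 - 21 q - 4 G$ ($C{\left(G,q \right)} = \left(- 4 G - 21 q\right) + 27 = \left(- 21 q - 4 G\right) + 27 = 27 - 21 q - 4 G$)
$- \frac{2720}{-522} + \frac{C{\left(-29,-38 \right)}}{-4446} = - \frac{2720}{-522} + \frac{27 - -798 - -116}{-4446} = \left(-2720\right) \left(- \frac{1}{522}\right) + \left(27 + 798 + 116\right) \left(- \frac{1}{4446}\right) = \frac{1360}{261} + 941 \left(- \frac{1}{4446}\right) = \frac{1360}{261} - \frac{941}{4446} = \frac{644551}{128934}$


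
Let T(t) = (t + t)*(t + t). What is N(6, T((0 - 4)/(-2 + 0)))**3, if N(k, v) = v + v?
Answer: 32768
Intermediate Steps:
T(t) = 4*t**2 (T(t) = (2*t)*(2*t) = 4*t**2)
N(k, v) = 2*v
N(6, T((0 - 4)/(-2 + 0)))**3 = (2*(4*((0 - 4)/(-2 + 0))**2))**3 = (2*(4*(-4/(-2))**2))**3 = (2*(4*(-4*(-1/2))**2))**3 = (2*(4*2**2))**3 = (2*(4*4))**3 = (2*16)**3 = 32**3 = 32768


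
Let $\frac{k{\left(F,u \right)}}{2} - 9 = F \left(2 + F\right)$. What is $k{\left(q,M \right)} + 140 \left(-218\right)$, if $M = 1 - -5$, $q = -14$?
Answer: $-30166$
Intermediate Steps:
$M = 6$ ($M = 1 + 5 = 6$)
$k{\left(F,u \right)} = 18 + 2 F \left(2 + F\right)$
$k{\left(q,M \right)} + 140 \left(-218\right) = \left(18 + 2 \left(-14\right)^{2} + 4 \left(-14\right)\right) + 140 \left(-218\right) = \left(18 + 2 \cdot 196 - 56\right) - 30520 = \left(18 + 392 - 56\right) - 30520 = 354 - 30520 = -30166$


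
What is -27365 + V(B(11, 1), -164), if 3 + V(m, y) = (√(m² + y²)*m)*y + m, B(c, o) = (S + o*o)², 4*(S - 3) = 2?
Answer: -109391/4 - 3321*√436897/4 ≈ -5.7613e+5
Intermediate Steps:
S = 7/2 (S = 3 + (¼)*2 = 3 + ½ = 7/2 ≈ 3.5000)
B(c, o) = (7/2 + o²)² (B(c, o) = (7/2 + o*o)² = (7/2 + o²)²)
V(m, y) = -3 + m + m*y*√(m² + y²) (V(m, y) = -3 + ((√(m² + y²)*m)*y + m) = -3 + ((m*√(m² + y²))*y + m) = -3 + (m*y*√(m² + y²) + m) = -3 + (m + m*y*√(m² + y²)) = -3 + m + m*y*√(m² + y²))
-27365 + V(B(11, 1), -164) = -27365 + (-3 + (7 + 2*1²)²/4 + ((7 + 2*1²)²/4)*(-164)*√(((7 + 2*1²)²/4)² + (-164)²)) = -27365 + (-3 + (7 + 2*1)²/4 + ((7 + 2*1)²/4)*(-164)*√(((7 + 2*1)²/4)² + 26896)) = -27365 + (-3 + (7 + 2)²/4 + ((7 + 2)²/4)*(-164)*√(((7 + 2)²/4)² + 26896)) = -27365 + (-3 + (¼)*9² + ((¼)*9²)*(-164)*√(((¼)*9²)² + 26896)) = -27365 + (-3 + (¼)*81 + ((¼)*81)*(-164)*√(((¼)*81)² + 26896)) = -27365 + (-3 + 81/4 + (81/4)*(-164)*√((81/4)² + 26896)) = -27365 + (-3 + 81/4 + (81/4)*(-164)*√(6561/16 + 26896)) = -27365 + (-3 + 81/4 + (81/4)*(-164)*√(436897/16)) = -27365 + (-3 + 81/4 + (81/4)*(-164)*(√436897/4)) = -27365 + (-3 + 81/4 - 3321*√436897/4) = -27365 + (69/4 - 3321*√436897/4) = -109391/4 - 3321*√436897/4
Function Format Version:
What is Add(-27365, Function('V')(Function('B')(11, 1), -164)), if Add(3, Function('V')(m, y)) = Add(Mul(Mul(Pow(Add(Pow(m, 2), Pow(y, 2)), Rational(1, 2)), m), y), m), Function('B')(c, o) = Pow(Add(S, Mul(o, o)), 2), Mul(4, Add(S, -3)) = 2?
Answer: Add(Rational(-109391, 4), Mul(Rational(-3321, 4), Pow(436897, Rational(1, 2)))) ≈ -5.7613e+5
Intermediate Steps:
S = Rational(7, 2) (S = Add(3, Mul(Rational(1, 4), 2)) = Add(3, Rational(1, 2)) = Rational(7, 2) ≈ 3.5000)
Function('B')(c, o) = Pow(Add(Rational(7, 2), Pow(o, 2)), 2) (Function('B')(c, o) = Pow(Add(Rational(7, 2), Mul(o, o)), 2) = Pow(Add(Rational(7, 2), Pow(o, 2)), 2))
Function('V')(m, y) = Add(-3, m, Mul(m, y, Pow(Add(Pow(m, 2), Pow(y, 2)), Rational(1, 2)))) (Function('V')(m, y) = Add(-3, Add(Mul(Mul(Pow(Add(Pow(m, 2), Pow(y, 2)), Rational(1, 2)), m), y), m)) = Add(-3, Add(Mul(Mul(m, Pow(Add(Pow(m, 2), Pow(y, 2)), Rational(1, 2))), y), m)) = Add(-3, Add(Mul(m, y, Pow(Add(Pow(m, 2), Pow(y, 2)), Rational(1, 2))), m)) = Add(-3, Add(m, Mul(m, y, Pow(Add(Pow(m, 2), Pow(y, 2)), Rational(1, 2))))) = Add(-3, m, Mul(m, y, Pow(Add(Pow(m, 2), Pow(y, 2)), Rational(1, 2)))))
Add(-27365, Function('V')(Function('B')(11, 1), -164)) = Add(-27365, Add(-3, Mul(Rational(1, 4), Pow(Add(7, Mul(2, Pow(1, 2))), 2)), Mul(Mul(Rational(1, 4), Pow(Add(7, Mul(2, Pow(1, 2))), 2)), -164, Pow(Add(Pow(Mul(Rational(1, 4), Pow(Add(7, Mul(2, Pow(1, 2))), 2)), 2), Pow(-164, 2)), Rational(1, 2))))) = Add(-27365, Add(-3, Mul(Rational(1, 4), Pow(Add(7, Mul(2, 1)), 2)), Mul(Mul(Rational(1, 4), Pow(Add(7, Mul(2, 1)), 2)), -164, Pow(Add(Pow(Mul(Rational(1, 4), Pow(Add(7, Mul(2, 1)), 2)), 2), 26896), Rational(1, 2))))) = Add(-27365, Add(-3, Mul(Rational(1, 4), Pow(Add(7, 2), 2)), Mul(Mul(Rational(1, 4), Pow(Add(7, 2), 2)), -164, Pow(Add(Pow(Mul(Rational(1, 4), Pow(Add(7, 2), 2)), 2), 26896), Rational(1, 2))))) = Add(-27365, Add(-3, Mul(Rational(1, 4), Pow(9, 2)), Mul(Mul(Rational(1, 4), Pow(9, 2)), -164, Pow(Add(Pow(Mul(Rational(1, 4), Pow(9, 2)), 2), 26896), Rational(1, 2))))) = Add(-27365, Add(-3, Mul(Rational(1, 4), 81), Mul(Mul(Rational(1, 4), 81), -164, Pow(Add(Pow(Mul(Rational(1, 4), 81), 2), 26896), Rational(1, 2))))) = Add(-27365, Add(-3, Rational(81, 4), Mul(Rational(81, 4), -164, Pow(Add(Pow(Rational(81, 4), 2), 26896), Rational(1, 2))))) = Add(-27365, Add(-3, Rational(81, 4), Mul(Rational(81, 4), -164, Pow(Add(Rational(6561, 16), 26896), Rational(1, 2))))) = Add(-27365, Add(-3, Rational(81, 4), Mul(Rational(81, 4), -164, Pow(Rational(436897, 16), Rational(1, 2))))) = Add(-27365, Add(-3, Rational(81, 4), Mul(Rational(81, 4), -164, Mul(Rational(1, 4), Pow(436897, Rational(1, 2)))))) = Add(-27365, Add(-3, Rational(81, 4), Mul(Rational(-3321, 4), Pow(436897, Rational(1, 2))))) = Add(-27365, Add(Rational(69, 4), Mul(Rational(-3321, 4), Pow(436897, Rational(1, 2))))) = Add(Rational(-109391, 4), Mul(Rational(-3321, 4), Pow(436897, Rational(1, 2))))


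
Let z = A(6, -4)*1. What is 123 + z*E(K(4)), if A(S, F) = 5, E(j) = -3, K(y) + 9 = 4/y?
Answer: 108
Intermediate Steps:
K(y) = -9 + 4/y
z = 5 (z = 5*1 = 5)
123 + z*E(K(4)) = 123 + 5*(-3) = 123 - 15 = 108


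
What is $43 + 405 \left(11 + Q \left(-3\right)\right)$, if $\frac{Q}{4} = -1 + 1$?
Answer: $4498$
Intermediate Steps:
$Q = 0$ ($Q = 4 \left(-1 + 1\right) = 4 \cdot 0 = 0$)
$43 + 405 \left(11 + Q \left(-3\right)\right) = 43 + 405 \left(11 + 0 \left(-3\right)\right) = 43 + 405 \left(11 + 0\right) = 43 + 405 \cdot 11 = 43 + 4455 = 4498$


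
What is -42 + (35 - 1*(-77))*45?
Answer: 4998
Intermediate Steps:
-42 + (35 - 1*(-77))*45 = -42 + (35 + 77)*45 = -42 + 112*45 = -42 + 5040 = 4998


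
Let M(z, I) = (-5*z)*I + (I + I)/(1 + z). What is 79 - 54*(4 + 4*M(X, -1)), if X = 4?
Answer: -21853/5 ≈ -4370.6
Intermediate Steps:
M(z, I) = -5*I*z + 2*I/(1 + z) (M(z, I) = -5*I*z + (2*I)/(1 + z) = -5*I*z + 2*I/(1 + z))
79 - 54*(4 + 4*M(X, -1)) = 79 - 54*(4 + 4*(-(2 - 5*4 - 5*4²)/(1 + 4))) = 79 - 54*(4 + 4*(-1*(2 - 20 - 5*16)/5)) = 79 - 54*(4 + 4*(-1*⅕*(2 - 20 - 80))) = 79 - 54*(4 + 4*(-1*⅕*(-98))) = 79 - 54*(4 + 4*(98/5)) = 79 - 54*(4 + 392/5) = 79 - 54*412/5 = 79 - 22248/5 = -21853/5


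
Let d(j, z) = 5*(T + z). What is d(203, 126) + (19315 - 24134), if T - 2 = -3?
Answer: -4194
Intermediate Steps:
T = -1 (T = 2 - 3 = -1)
d(j, z) = -5 + 5*z (d(j, z) = 5*(-1 + z) = -5 + 5*z)
d(203, 126) + (19315 - 24134) = (-5 + 5*126) + (19315 - 24134) = (-5 + 630) - 4819 = 625 - 4819 = -4194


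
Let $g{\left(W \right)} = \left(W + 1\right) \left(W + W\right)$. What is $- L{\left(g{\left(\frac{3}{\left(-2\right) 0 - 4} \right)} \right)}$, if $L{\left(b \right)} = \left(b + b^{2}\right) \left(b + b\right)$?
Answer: $- \frac{45}{256} \approx -0.17578$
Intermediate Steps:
$g{\left(W \right)} = 2 W \left(1 + W\right)$ ($g{\left(W \right)} = \left(1 + W\right) 2 W = 2 W \left(1 + W\right)$)
$L{\left(b \right)} = 2 b \left(b + b^{2}\right)$ ($L{\left(b \right)} = \left(b + b^{2}\right) 2 b = 2 b \left(b + b^{2}\right)$)
$- L{\left(g{\left(\frac{3}{\left(-2\right) 0 - 4} \right)} \right)} = - 2 \left(2 \frac{3}{\left(-2\right) 0 - 4} \left(1 + \frac{3}{\left(-2\right) 0 - 4}\right)\right)^{2} \left(1 + 2 \frac{3}{\left(-2\right) 0 - 4} \left(1 + \frac{3}{\left(-2\right) 0 - 4}\right)\right) = - 2 \left(2 \frac{3}{0 - 4} \left(1 + \frac{3}{0 - 4}\right)\right)^{2} \left(1 + 2 \frac{3}{0 - 4} \left(1 + \frac{3}{0 - 4}\right)\right) = - 2 \left(2 \frac{3}{-4} \left(1 + \frac{3}{-4}\right)\right)^{2} \left(1 + 2 \frac{3}{-4} \left(1 + \frac{3}{-4}\right)\right) = - 2 \left(2 \cdot 3 \left(- \frac{1}{4}\right) \left(1 + 3 \left(- \frac{1}{4}\right)\right)\right)^{2} \left(1 + 2 \cdot 3 \left(- \frac{1}{4}\right) \left(1 + 3 \left(- \frac{1}{4}\right)\right)\right) = - 2 \left(2 \left(- \frac{3}{4}\right) \left(1 - \frac{3}{4}\right)\right)^{2} \left(1 + 2 \left(- \frac{3}{4}\right) \left(1 - \frac{3}{4}\right)\right) = - 2 \left(2 \left(- \frac{3}{4}\right) \frac{1}{4}\right)^{2} \left(1 + 2 \left(- \frac{3}{4}\right) \frac{1}{4}\right) = - 2 \left(- \frac{3}{8}\right)^{2} \left(1 - \frac{3}{8}\right) = - \frac{2 \cdot 9 \cdot 5}{64 \cdot 8} = \left(-1\right) \frac{45}{256} = - \frac{45}{256}$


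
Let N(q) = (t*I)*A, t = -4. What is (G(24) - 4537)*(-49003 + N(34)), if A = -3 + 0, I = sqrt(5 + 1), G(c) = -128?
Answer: 228598995 - 55980*sqrt(6) ≈ 2.2846e+8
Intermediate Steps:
I = sqrt(6) ≈ 2.4495
A = -3
N(q) = 12*sqrt(6) (N(q) = -4*sqrt(6)*(-3) = 12*sqrt(6))
(G(24) - 4537)*(-49003 + N(34)) = (-128 - 4537)*(-49003 + 12*sqrt(6)) = -4665*(-49003 + 12*sqrt(6)) = 228598995 - 55980*sqrt(6)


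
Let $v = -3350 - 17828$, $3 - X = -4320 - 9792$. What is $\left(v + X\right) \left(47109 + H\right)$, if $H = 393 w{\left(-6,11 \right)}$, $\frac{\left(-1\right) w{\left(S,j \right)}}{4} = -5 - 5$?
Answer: $-443761227$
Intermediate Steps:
$X = 14115$ ($X = 3 - \left(-4320 - 9792\right) = 3 - -14112 = 3 + 14112 = 14115$)
$w{\left(S,j \right)} = 40$ ($w{\left(S,j \right)} = - 4 \left(-5 - 5\right) = \left(-4\right) \left(-10\right) = 40$)
$H = 15720$ ($H = 393 \cdot 40 = 15720$)
$v = -21178$
$\left(v + X\right) \left(47109 + H\right) = \left(-21178 + 14115\right) \left(47109 + 15720\right) = \left(-7063\right) 62829 = -443761227$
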